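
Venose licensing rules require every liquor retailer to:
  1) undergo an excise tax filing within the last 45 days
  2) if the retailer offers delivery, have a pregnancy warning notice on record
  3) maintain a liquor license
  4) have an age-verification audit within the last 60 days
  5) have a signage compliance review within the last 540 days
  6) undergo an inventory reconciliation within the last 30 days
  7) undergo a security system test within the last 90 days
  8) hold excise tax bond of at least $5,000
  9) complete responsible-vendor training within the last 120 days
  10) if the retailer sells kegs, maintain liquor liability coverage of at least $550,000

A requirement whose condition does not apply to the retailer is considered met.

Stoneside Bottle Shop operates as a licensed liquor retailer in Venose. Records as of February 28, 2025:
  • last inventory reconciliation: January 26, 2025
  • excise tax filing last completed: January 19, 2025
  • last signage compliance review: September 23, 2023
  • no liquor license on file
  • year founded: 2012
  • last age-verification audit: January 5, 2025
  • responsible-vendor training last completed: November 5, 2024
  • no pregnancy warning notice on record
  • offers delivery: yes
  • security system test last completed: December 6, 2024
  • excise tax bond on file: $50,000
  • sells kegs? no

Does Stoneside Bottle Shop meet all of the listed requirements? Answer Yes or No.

No

1. excise tax filing 40 days ago vs limit 45 → met
2. condition 'offers delivery' holds; pregnancy warning notice absent → not met
3. liquor license absent → not met
4. age-verification audit 54 days ago vs limit 60 → met
5. signage compliance review 524 days ago vs limit 540 → met
6. inventory reconciliation 33 days ago vs limit 30 → not met
7. security system test 84 days ago vs limit 90 → met
8. excise tax bond $50,000 ≥ $5,000 → met
9. responsible-vendor training 115 days ago vs limit 120 → met
10. condition 'sells kegs' does not hold → requirement n/a → met
Not met: 2, 3, 6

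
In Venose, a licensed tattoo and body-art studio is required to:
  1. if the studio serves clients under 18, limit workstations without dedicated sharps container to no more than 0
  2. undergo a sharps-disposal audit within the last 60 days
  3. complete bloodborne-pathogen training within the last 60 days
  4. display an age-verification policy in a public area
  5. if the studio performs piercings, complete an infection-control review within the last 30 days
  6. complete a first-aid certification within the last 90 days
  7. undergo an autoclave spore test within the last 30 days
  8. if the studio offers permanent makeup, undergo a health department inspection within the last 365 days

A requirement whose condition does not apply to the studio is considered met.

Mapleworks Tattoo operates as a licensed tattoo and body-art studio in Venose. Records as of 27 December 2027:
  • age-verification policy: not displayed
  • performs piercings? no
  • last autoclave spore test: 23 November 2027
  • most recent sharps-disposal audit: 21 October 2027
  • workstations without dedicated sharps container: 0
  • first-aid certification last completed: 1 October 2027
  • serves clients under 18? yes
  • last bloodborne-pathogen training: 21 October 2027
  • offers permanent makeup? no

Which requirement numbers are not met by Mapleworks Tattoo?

2, 3, 4, 7

1. condition 'serves clients under 18' holds; workstations without dedicated sharps container 0 ≤ 0 → met
2. sharps-disposal audit 67 days ago vs limit 60 → not met
3. bloodborne-pathogen training 67 days ago vs limit 60 → not met
4. age-verification policy absent → not met
5. condition 'performs piercings' does not hold → requirement n/a → met
6. first-aid certification 87 days ago vs limit 90 → met
7. autoclave spore test 34 days ago vs limit 30 → not met
8. condition 'offers permanent makeup' does not hold → requirement n/a → met
Not met: 2, 3, 4, 7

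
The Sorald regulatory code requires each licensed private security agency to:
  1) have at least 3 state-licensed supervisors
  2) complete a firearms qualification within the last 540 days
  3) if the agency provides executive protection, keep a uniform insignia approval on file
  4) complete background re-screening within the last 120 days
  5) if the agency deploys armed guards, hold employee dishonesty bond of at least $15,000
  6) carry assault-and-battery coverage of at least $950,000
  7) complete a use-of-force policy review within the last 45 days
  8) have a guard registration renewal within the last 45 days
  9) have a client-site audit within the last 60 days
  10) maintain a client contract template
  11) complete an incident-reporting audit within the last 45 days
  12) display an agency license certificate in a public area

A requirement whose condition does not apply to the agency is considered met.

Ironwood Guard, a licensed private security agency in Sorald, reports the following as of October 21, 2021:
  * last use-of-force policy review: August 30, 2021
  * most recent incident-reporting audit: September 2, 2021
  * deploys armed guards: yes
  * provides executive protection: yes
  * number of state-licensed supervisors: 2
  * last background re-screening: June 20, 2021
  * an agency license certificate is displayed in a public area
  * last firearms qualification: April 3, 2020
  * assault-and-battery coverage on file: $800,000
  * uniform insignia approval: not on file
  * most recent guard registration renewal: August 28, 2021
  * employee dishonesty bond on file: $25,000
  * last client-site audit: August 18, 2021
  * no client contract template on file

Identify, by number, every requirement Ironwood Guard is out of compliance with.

1. state-licensed supervisors 2 < 3 → not met
2. firearms qualification 566 days ago vs limit 540 → not met
3. condition 'provides executive protection' holds; uniform insignia approval absent → not met
4. background re-screening 123 days ago vs limit 120 → not met
5. condition 'deploys armed guards' holds; employee dishonesty bond $25,000 ≥ $15,000 → met
6. assault-and-battery coverage $800,000 < $950,000 → not met
7. use-of-force policy review 52 days ago vs limit 45 → not met
8. guard registration renewal 54 days ago vs limit 45 → not met
9. client-site audit 64 days ago vs limit 60 → not met
10. client contract template absent → not met
11. incident-reporting audit 49 days ago vs limit 45 → not met
12. agency license certificate present → met
Not met: 1, 2, 3, 4, 6, 7, 8, 9, 10, 11

1, 2, 3, 4, 6, 7, 8, 9, 10, 11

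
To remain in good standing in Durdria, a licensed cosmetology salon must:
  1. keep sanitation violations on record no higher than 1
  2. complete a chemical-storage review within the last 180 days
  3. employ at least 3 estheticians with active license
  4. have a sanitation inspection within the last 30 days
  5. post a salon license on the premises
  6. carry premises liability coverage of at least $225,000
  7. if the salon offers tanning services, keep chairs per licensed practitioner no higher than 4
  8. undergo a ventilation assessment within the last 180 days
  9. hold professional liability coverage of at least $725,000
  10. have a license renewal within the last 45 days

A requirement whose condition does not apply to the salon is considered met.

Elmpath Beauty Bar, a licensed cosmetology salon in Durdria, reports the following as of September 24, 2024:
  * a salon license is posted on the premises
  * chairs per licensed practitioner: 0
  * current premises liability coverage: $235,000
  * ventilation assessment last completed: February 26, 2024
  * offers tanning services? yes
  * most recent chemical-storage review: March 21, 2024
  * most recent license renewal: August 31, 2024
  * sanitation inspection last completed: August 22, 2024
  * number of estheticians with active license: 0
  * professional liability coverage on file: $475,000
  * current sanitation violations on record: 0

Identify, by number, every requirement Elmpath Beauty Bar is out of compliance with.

2, 3, 4, 8, 9

1. sanitation violations on record 0 ≤ 1 → met
2. chemical-storage review 187 days ago vs limit 180 → not met
3. estheticians with active license 0 < 3 → not met
4. sanitation inspection 33 days ago vs limit 30 → not met
5. salon license present → met
6. premises liability coverage $235,000 ≥ $225,000 → met
7. condition 'offers tanning services' holds; chairs per licensed practitioner 0 ≤ 4 → met
8. ventilation assessment 211 days ago vs limit 180 → not met
9. professional liability coverage $475,000 < $725,000 → not met
10. license renewal 24 days ago vs limit 45 → met
Not met: 2, 3, 4, 8, 9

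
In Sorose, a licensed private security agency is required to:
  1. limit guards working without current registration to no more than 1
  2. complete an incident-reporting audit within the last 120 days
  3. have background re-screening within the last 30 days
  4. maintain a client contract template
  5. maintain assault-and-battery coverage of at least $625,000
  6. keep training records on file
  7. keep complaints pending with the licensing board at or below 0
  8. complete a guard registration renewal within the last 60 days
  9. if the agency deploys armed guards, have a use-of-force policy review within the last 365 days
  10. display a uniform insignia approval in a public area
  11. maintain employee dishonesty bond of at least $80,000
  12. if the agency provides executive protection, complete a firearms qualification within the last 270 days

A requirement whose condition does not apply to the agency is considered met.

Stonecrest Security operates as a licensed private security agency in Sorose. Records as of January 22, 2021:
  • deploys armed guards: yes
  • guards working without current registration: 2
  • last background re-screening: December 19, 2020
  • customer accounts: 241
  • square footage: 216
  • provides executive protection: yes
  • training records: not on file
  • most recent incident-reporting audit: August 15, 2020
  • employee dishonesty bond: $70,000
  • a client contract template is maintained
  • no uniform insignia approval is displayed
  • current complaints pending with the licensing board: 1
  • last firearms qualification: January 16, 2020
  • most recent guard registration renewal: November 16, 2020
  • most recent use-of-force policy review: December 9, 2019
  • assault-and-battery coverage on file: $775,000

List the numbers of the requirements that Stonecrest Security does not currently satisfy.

1. guards working without current registration 2 > 1 → not met
2. incident-reporting audit 160 days ago vs limit 120 → not met
3. background re-screening 34 days ago vs limit 30 → not met
4. client contract template present → met
5. assault-and-battery coverage $775,000 ≥ $625,000 → met
6. training records absent → not met
7. complaints pending with the licensing board 1 > 0 → not met
8. guard registration renewal 67 days ago vs limit 60 → not met
9. condition 'deploys armed guards' holds; use-of-force policy review 410 days ago vs limit 365 → not met
10. uniform insignia approval absent → not met
11. employee dishonesty bond $70,000 < $80,000 → not met
12. condition 'provides executive protection' holds; firearms qualification 372 days ago vs limit 270 → not met
Not met: 1, 2, 3, 6, 7, 8, 9, 10, 11, 12

1, 2, 3, 6, 7, 8, 9, 10, 11, 12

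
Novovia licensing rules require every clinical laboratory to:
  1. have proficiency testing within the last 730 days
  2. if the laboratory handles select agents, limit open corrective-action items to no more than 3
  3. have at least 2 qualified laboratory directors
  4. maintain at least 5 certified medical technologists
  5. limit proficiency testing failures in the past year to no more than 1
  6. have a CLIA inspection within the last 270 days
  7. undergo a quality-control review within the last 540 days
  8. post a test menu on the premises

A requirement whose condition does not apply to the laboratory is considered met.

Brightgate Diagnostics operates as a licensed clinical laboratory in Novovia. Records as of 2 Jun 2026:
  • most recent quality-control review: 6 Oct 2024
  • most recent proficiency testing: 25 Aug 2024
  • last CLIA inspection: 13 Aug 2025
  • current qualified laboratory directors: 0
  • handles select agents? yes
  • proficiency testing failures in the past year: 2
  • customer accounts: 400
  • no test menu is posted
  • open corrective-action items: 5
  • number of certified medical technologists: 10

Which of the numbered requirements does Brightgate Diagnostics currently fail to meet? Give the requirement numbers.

1. proficiency testing 646 days ago vs limit 730 → met
2. condition 'handles select agents' holds; open corrective-action items 5 > 3 → not met
3. qualified laboratory directors 0 < 2 → not met
4. certified medical technologists 10 ≥ 5 → met
5. proficiency testing failures in the past year 2 > 1 → not met
6. CLIA inspection 293 days ago vs limit 270 → not met
7. quality-control review 604 days ago vs limit 540 → not met
8. test menu absent → not met
Not met: 2, 3, 5, 6, 7, 8

2, 3, 5, 6, 7, 8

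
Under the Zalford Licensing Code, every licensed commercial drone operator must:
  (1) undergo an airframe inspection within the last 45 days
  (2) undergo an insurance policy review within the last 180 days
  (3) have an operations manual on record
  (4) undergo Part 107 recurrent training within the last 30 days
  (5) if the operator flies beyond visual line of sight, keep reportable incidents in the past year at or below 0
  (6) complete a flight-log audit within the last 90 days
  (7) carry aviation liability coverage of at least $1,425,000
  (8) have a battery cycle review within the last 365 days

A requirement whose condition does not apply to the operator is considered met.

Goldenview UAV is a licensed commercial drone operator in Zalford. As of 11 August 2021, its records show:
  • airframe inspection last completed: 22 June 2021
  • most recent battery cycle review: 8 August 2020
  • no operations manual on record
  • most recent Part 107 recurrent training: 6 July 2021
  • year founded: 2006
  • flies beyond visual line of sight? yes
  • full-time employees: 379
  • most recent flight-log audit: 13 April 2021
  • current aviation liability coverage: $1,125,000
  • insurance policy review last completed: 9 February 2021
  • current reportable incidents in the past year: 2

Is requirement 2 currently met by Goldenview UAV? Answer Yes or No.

No

2. insurance policy review 183 days ago vs limit 180 → not met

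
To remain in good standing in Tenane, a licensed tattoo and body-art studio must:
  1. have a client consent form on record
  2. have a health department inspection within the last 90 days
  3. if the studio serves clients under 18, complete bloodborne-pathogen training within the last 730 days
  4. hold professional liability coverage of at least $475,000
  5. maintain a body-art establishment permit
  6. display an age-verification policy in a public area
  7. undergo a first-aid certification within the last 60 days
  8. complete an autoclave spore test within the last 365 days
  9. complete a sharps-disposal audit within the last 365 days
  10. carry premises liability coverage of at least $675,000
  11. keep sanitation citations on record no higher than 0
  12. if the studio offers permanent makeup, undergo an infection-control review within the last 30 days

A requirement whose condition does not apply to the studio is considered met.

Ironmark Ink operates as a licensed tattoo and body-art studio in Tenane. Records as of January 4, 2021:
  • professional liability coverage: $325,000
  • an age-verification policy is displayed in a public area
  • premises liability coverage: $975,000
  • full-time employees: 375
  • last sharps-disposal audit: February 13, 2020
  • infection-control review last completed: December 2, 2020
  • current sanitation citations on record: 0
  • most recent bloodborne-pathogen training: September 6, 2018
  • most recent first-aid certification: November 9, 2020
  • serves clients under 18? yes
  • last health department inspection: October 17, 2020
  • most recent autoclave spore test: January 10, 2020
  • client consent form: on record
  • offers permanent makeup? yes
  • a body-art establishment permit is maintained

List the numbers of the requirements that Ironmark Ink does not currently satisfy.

3, 4, 12

1. client consent form present → met
2. health department inspection 79 days ago vs limit 90 → met
3. condition 'serves clients under 18' holds; bloodborne-pathogen training 851 days ago vs limit 730 → not met
4. professional liability coverage $325,000 < $475,000 → not met
5. body-art establishment permit present → met
6. age-verification policy present → met
7. first-aid certification 56 days ago vs limit 60 → met
8. autoclave spore test 360 days ago vs limit 365 → met
9. sharps-disposal audit 326 days ago vs limit 365 → met
10. premises liability coverage $975,000 ≥ $675,000 → met
11. sanitation citations on record 0 ≤ 0 → met
12. condition 'offers permanent makeup' holds; infection-control review 33 days ago vs limit 30 → not met
Not met: 3, 4, 12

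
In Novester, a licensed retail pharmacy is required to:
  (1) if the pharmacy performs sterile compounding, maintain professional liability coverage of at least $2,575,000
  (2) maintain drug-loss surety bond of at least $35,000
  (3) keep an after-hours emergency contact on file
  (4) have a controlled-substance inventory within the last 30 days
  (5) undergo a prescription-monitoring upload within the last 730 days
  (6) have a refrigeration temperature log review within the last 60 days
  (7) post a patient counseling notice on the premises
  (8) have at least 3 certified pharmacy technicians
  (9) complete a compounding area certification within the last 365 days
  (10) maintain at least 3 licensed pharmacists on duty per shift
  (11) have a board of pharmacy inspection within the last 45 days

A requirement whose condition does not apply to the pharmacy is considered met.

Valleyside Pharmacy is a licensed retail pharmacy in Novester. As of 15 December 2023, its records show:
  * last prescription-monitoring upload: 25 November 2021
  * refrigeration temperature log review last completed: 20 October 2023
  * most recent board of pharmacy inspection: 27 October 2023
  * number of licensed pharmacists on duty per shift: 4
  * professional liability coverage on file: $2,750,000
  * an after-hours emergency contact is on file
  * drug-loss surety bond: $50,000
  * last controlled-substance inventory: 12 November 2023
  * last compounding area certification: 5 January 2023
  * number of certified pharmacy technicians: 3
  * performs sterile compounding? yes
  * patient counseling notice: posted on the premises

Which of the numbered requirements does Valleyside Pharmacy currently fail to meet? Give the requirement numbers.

4, 5, 11

1. condition 'performs sterile compounding' holds; professional liability coverage $2,750,000 ≥ $2,575,000 → met
2. drug-loss surety bond $50,000 ≥ $35,000 → met
3. after-hours emergency contact present → met
4. controlled-substance inventory 33 days ago vs limit 30 → not met
5. prescription-monitoring upload 750 days ago vs limit 730 → not met
6. refrigeration temperature log review 56 days ago vs limit 60 → met
7. patient counseling notice present → met
8. certified pharmacy technicians 3 ≥ 3 → met
9. compounding area certification 344 days ago vs limit 365 → met
10. licensed pharmacists on duty per shift 4 ≥ 3 → met
11. board of pharmacy inspection 49 days ago vs limit 45 → not met
Not met: 4, 5, 11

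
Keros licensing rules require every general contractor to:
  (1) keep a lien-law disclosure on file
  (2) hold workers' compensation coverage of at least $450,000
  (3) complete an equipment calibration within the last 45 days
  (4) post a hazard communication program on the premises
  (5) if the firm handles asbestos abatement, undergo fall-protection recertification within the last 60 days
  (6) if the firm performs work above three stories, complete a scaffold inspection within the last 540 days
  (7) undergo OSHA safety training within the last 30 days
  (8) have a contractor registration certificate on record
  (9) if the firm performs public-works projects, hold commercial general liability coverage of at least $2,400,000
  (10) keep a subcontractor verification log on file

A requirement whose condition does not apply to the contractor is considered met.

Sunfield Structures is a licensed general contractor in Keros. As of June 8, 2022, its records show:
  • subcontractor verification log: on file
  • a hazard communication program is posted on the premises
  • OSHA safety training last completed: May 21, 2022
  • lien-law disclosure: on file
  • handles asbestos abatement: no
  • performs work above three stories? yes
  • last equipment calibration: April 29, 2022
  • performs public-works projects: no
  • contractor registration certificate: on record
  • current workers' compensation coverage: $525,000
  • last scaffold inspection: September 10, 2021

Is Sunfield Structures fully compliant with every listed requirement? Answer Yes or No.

Yes

1. lien-law disclosure present → met
2. workers' compensation coverage $525,000 ≥ $450,000 → met
3. equipment calibration 40 days ago vs limit 45 → met
4. hazard communication program present → met
5. condition 'handles asbestos abatement' does not hold → requirement n/a → met
6. condition 'performs work above three stories' holds; scaffold inspection 271 days ago vs limit 540 → met
7. OSHA safety training 18 days ago vs limit 30 → met
8. contractor registration certificate present → met
9. condition 'performs public-works projects' does not hold → requirement n/a → met
10. subcontractor verification log present → met
All met.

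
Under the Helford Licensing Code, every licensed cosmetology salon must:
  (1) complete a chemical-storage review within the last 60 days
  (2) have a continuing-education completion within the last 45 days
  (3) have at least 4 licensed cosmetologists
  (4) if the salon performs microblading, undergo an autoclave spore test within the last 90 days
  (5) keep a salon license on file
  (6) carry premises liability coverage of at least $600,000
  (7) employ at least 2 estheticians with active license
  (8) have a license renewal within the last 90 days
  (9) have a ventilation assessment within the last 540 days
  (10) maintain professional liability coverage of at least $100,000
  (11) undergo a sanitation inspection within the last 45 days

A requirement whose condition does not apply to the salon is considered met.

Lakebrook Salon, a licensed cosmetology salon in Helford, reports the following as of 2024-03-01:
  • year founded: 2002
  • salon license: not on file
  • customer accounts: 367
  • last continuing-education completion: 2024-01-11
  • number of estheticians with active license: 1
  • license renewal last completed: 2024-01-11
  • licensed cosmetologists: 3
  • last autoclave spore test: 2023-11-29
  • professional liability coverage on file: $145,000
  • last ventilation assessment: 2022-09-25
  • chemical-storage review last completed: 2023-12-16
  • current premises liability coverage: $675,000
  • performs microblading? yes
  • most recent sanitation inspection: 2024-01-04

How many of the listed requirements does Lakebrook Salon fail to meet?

7

1. chemical-storage review 76 days ago vs limit 60 → not met
2. continuing-education completion 50 days ago vs limit 45 → not met
3. licensed cosmetologists 3 < 4 → not met
4. condition 'performs microblading' holds; autoclave spore test 93 days ago vs limit 90 → not met
5. salon license absent → not met
6. premises liability coverage $675,000 ≥ $600,000 → met
7. estheticians with active license 1 < 2 → not met
8. license renewal 50 days ago vs limit 90 → met
9. ventilation assessment 523 days ago vs limit 540 → met
10. professional liability coverage $145,000 ≥ $100,000 → met
11. sanitation inspection 57 days ago vs limit 45 → not met
Not met: 7 of 11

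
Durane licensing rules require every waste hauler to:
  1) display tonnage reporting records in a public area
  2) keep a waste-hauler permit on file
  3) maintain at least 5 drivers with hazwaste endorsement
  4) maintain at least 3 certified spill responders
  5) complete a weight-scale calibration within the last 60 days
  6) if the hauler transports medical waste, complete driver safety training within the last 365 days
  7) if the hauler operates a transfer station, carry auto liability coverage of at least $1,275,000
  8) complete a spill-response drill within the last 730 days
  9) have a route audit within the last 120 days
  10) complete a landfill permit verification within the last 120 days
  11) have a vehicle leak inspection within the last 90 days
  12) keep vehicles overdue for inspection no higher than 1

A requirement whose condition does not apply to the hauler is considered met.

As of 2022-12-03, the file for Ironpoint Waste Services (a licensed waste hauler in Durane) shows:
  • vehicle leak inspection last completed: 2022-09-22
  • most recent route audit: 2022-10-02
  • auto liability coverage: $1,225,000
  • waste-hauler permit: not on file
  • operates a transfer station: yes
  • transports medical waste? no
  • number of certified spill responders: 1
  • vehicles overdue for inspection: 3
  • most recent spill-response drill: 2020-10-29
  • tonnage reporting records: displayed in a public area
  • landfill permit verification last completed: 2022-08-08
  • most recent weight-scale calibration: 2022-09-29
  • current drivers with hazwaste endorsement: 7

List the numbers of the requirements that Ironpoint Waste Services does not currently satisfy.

2, 4, 5, 7, 8, 12

1. tonnage reporting records present → met
2. waste-hauler permit absent → not met
3. drivers with hazwaste endorsement 7 ≥ 5 → met
4. certified spill responders 1 < 3 → not met
5. weight-scale calibration 65 days ago vs limit 60 → not met
6. condition 'transports medical waste' does not hold → requirement n/a → met
7. condition 'operates a transfer station' holds; auto liability coverage $1,225,000 < $1,275,000 → not met
8. spill-response drill 765 days ago vs limit 730 → not met
9. route audit 62 days ago vs limit 120 → met
10. landfill permit verification 117 days ago vs limit 120 → met
11. vehicle leak inspection 72 days ago vs limit 90 → met
12. vehicles overdue for inspection 3 > 1 → not met
Not met: 2, 4, 5, 7, 8, 12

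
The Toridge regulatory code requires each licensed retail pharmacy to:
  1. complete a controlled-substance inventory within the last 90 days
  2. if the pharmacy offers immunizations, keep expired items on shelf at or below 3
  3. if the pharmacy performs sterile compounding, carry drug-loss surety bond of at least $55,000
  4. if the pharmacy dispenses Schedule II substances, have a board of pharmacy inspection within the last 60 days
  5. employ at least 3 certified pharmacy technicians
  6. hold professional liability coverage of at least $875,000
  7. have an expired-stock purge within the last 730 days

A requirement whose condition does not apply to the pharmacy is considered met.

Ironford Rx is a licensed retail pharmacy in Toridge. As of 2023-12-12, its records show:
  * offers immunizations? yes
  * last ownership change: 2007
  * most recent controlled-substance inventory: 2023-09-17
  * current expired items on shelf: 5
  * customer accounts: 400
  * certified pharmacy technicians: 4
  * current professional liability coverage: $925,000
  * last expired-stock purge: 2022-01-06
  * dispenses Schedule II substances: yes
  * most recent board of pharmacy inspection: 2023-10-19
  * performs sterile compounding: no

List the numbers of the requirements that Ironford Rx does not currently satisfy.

2

1. controlled-substance inventory 86 days ago vs limit 90 → met
2. condition 'offers immunizations' holds; expired items on shelf 5 > 3 → not met
3. condition 'performs sterile compounding' does not hold → requirement n/a → met
4. condition 'dispenses Schedule II substances' holds; board of pharmacy inspection 54 days ago vs limit 60 → met
5. certified pharmacy technicians 4 ≥ 3 → met
6. professional liability coverage $925,000 ≥ $875,000 → met
7. expired-stock purge 705 days ago vs limit 730 → met
Not met: 2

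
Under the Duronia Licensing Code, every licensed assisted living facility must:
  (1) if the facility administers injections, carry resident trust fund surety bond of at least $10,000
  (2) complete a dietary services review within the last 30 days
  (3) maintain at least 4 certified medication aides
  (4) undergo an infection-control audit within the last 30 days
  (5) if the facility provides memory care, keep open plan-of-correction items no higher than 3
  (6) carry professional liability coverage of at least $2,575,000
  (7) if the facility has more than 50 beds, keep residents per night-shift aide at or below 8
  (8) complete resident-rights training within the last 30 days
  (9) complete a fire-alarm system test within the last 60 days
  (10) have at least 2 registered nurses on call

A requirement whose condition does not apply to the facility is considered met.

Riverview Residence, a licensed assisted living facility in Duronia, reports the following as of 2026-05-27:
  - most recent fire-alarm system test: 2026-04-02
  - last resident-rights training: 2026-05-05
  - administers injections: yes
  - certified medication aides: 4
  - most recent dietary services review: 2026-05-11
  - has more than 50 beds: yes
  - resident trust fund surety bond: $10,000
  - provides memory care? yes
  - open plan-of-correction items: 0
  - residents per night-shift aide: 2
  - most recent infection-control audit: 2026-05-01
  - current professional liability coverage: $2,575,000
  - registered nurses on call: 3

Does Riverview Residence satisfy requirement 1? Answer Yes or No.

1. condition 'administers injections' holds; resident trust fund surety bond $10,000 ≥ $10,000 → met

Yes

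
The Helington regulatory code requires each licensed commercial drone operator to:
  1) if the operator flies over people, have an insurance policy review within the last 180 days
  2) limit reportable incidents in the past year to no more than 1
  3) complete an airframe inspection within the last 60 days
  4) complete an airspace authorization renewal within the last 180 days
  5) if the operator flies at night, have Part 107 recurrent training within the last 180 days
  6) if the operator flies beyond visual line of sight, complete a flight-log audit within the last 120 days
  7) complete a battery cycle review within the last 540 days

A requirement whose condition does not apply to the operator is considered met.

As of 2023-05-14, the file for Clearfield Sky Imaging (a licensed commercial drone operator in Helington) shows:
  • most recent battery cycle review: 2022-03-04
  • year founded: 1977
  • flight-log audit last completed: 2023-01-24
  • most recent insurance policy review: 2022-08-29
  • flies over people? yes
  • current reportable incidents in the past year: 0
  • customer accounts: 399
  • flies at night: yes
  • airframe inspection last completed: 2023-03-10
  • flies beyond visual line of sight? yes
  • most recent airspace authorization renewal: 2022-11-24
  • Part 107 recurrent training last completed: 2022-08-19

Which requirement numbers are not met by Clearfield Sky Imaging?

1. condition 'flies over people' holds; insurance policy review 258 days ago vs limit 180 → not met
2. reportable incidents in the past year 0 ≤ 1 → met
3. airframe inspection 65 days ago vs limit 60 → not met
4. airspace authorization renewal 171 days ago vs limit 180 → met
5. condition 'flies at night' holds; Part 107 recurrent training 268 days ago vs limit 180 → not met
6. condition 'flies beyond visual line of sight' holds; flight-log audit 110 days ago vs limit 120 → met
7. battery cycle review 436 days ago vs limit 540 → met
Not met: 1, 3, 5

1, 3, 5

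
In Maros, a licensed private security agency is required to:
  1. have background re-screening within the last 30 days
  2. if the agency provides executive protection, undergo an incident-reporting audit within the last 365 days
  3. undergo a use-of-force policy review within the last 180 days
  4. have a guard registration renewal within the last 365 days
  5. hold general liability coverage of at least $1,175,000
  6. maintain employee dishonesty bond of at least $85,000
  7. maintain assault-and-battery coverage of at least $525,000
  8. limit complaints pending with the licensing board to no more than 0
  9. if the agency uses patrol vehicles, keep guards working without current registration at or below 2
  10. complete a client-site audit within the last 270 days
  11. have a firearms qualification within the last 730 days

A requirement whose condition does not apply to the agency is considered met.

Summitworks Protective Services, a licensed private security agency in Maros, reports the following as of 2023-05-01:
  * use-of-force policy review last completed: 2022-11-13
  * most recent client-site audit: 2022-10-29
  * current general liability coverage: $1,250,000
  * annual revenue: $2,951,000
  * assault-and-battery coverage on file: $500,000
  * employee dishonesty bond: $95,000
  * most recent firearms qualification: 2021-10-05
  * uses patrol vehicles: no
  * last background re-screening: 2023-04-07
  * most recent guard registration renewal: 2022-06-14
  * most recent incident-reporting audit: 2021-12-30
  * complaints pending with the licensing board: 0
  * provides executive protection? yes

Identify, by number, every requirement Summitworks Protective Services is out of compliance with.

1. background re-screening 24 days ago vs limit 30 → met
2. condition 'provides executive protection' holds; incident-reporting audit 487 days ago vs limit 365 → not met
3. use-of-force policy review 169 days ago vs limit 180 → met
4. guard registration renewal 321 days ago vs limit 365 → met
5. general liability coverage $1,250,000 ≥ $1,175,000 → met
6. employee dishonesty bond $95,000 ≥ $85,000 → met
7. assault-and-battery coverage $500,000 < $525,000 → not met
8. complaints pending with the licensing board 0 ≤ 0 → met
9. condition 'uses patrol vehicles' does not hold → requirement n/a → met
10. client-site audit 184 days ago vs limit 270 → met
11. firearms qualification 573 days ago vs limit 730 → met
Not met: 2, 7

2, 7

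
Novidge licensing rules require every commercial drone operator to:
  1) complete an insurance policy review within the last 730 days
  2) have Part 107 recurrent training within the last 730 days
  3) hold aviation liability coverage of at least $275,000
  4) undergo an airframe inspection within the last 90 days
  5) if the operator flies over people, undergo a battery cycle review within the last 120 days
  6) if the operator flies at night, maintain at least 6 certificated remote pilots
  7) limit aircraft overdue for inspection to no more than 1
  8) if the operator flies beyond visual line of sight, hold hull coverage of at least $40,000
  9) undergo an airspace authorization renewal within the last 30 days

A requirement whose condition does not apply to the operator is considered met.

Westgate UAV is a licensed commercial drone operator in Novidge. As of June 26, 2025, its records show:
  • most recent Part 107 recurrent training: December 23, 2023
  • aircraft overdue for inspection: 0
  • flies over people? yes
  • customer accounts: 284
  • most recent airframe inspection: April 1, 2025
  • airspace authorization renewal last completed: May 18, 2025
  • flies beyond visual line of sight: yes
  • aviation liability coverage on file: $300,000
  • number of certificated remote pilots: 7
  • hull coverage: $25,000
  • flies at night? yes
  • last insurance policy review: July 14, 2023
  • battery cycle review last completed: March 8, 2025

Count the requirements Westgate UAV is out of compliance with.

2

1. insurance policy review 713 days ago vs limit 730 → met
2. Part 107 recurrent training 551 days ago vs limit 730 → met
3. aviation liability coverage $300,000 ≥ $275,000 → met
4. airframe inspection 86 days ago vs limit 90 → met
5. condition 'flies over people' holds; battery cycle review 110 days ago vs limit 120 → met
6. condition 'flies at night' holds; certificated remote pilots 7 ≥ 6 → met
7. aircraft overdue for inspection 0 ≤ 1 → met
8. condition 'flies beyond visual line of sight' holds; hull coverage $25,000 < $40,000 → not met
9. airspace authorization renewal 39 days ago vs limit 30 → not met
Not met: 2 of 9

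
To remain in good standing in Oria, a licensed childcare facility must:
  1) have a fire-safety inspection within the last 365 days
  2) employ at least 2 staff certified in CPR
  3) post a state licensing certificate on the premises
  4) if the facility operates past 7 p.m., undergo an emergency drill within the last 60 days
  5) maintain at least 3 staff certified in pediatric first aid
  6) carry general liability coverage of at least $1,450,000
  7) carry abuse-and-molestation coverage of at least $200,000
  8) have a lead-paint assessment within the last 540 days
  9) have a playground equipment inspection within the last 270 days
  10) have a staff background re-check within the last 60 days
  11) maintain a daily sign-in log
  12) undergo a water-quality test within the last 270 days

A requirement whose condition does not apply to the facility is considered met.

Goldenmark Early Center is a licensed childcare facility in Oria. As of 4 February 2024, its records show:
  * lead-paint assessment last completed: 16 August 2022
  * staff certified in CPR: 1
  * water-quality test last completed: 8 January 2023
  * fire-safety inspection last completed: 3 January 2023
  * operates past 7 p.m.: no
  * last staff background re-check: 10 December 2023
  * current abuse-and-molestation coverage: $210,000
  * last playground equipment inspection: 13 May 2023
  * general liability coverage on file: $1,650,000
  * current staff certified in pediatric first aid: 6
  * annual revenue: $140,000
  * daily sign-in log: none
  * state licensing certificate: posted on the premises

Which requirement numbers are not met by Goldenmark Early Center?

1. fire-safety inspection 397 days ago vs limit 365 → not met
2. staff certified in CPR 1 < 2 → not met
3. state licensing certificate present → met
4. condition 'operates past 7 p.m.' does not hold → requirement n/a → met
5. staff certified in pediatric first aid 6 ≥ 3 → met
6. general liability coverage $1,650,000 ≥ $1,450,000 → met
7. abuse-and-molestation coverage $210,000 ≥ $200,000 → met
8. lead-paint assessment 537 days ago vs limit 540 → met
9. playground equipment inspection 267 days ago vs limit 270 → met
10. staff background re-check 56 days ago vs limit 60 → met
11. daily sign-in log absent → not met
12. water-quality test 392 days ago vs limit 270 → not met
Not met: 1, 2, 11, 12

1, 2, 11, 12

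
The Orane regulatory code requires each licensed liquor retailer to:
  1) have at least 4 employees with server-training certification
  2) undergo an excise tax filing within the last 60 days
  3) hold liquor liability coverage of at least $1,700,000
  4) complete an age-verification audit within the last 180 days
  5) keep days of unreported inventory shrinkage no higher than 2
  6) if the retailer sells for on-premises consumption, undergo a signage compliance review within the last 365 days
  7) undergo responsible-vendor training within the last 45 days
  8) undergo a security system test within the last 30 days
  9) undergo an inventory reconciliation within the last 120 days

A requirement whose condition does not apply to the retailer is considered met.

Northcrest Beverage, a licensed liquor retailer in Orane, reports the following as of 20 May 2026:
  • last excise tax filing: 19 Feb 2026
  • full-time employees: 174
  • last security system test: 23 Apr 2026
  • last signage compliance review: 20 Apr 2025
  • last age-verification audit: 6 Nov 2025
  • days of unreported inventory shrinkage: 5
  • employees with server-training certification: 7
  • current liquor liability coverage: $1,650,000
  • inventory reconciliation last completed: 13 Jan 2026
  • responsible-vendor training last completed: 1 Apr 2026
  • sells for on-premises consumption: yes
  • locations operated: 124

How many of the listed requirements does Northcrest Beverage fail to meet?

7

1. employees with server-training certification 7 ≥ 4 → met
2. excise tax filing 90 days ago vs limit 60 → not met
3. liquor liability coverage $1,650,000 < $1,700,000 → not met
4. age-verification audit 195 days ago vs limit 180 → not met
5. days of unreported inventory shrinkage 5 > 2 → not met
6. condition 'sells for on-premises consumption' holds; signage compliance review 395 days ago vs limit 365 → not met
7. responsible-vendor training 49 days ago vs limit 45 → not met
8. security system test 27 days ago vs limit 30 → met
9. inventory reconciliation 127 days ago vs limit 120 → not met
Not met: 7 of 9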